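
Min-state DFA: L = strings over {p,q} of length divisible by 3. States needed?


Track length mod 3: states 0..2, accept at 0
Minimal DFA: 3 states


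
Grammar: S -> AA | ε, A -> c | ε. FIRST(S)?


Per alternative of S: FIRST(AA) = {c, ε}; FIRST(ε) = {ε}
FIRST(S) = {c, ε}


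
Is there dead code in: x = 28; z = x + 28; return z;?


x is read by z's definition; z is returned
No dead code


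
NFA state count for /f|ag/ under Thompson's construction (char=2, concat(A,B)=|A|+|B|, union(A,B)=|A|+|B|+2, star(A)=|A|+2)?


Syntax tree has 3 char leaf(s), 1 union(s), 0 star(s)
chars contribute 3×2 = 6; each union adds +2; each star adds +2
Total: 6 + 2 + 0 = 8 states


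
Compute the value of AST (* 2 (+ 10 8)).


Evaluate inner: (+ 10 8) = 18
Evaluate root: (* 2 18) = 36
Result: 36


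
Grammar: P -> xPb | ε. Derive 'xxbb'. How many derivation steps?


Derivation: P => xPb => xxPbb => xxbb
Steps: 3


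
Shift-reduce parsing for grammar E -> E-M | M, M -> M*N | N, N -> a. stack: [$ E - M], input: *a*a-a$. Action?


'*' can extend M; shift to build M -> M*N
Action: shift


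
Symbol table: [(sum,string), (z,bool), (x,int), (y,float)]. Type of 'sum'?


Lookup 'sum' → type string


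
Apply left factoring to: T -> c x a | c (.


Common prefix: 'c'
Factored: T -> c T', T' -> x a | (


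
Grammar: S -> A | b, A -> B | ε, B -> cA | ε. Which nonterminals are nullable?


A nonterminal is nullable iff some alternative derives ε (directly, or every symbol in it is nullable)
Nullable: {A, B, S}


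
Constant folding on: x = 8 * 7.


8 * 7 = 56 at compile time
Optimized: x = 56


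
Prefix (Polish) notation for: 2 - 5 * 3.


'*' binds tighter: tree is (- 2 (* 5 3))
Prefix: - 2 * 5 3


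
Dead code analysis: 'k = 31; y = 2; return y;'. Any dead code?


k is assigned but never read
Dead: 'k = 31'


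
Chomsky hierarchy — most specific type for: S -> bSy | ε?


Single nonterminal LHS, but b^n y^n is not regular
Classification: Type 2 (Context-Free)


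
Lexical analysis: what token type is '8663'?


Pattern: digits only
Type: INTEGER_LITERAL


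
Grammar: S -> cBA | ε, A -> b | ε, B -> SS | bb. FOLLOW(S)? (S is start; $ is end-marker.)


$ ∈ FOLLOW(S). For each A -> αBβ: add FIRST(β)\{ε} to FOLLOW(B); if β nullable, add FOLLOW(A).
FOLLOW(S) = {$, b, c}


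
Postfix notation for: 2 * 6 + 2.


Left to right (same or higher precedence on left)
Postfix: 2 6 * 2 +


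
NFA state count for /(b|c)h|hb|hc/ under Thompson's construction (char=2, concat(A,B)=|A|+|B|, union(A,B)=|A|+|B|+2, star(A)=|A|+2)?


Syntax tree has 7 char leaf(s), 3 union(s), 0 star(s)
chars contribute 7×2 = 14; each union adds +2; each star adds +2
Total: 14 + 6 + 0 = 20 states


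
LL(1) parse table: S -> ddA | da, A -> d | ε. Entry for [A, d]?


For [A, d]: 'd' ∈ FIRST(d)
Entry: A -> d


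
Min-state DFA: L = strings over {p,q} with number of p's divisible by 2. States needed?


Track (count of p) mod 2: states 0..1, accept at 0
Minimal DFA: 2 states


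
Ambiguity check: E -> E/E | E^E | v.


'v/v^v' has two parse trees (no precedence encoded between / and ^)
Ambiguous


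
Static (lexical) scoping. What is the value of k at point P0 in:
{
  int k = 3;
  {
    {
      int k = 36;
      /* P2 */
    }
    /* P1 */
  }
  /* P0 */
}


k declared in the same block as P0
k = 3


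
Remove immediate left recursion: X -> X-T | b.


Left-recursive alternatives: X-T; non-recursive: b
Introduce X': X -> bX', X' -> -TX' | ε


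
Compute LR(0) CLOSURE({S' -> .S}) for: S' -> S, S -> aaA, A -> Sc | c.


Start: S' -> .S
For each item with dot before a nonterminal B, add B -> .γ for every B-production
Closure: [S' -> .S, S -> .aaA]


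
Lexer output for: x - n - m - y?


Scan left to right, longest-match per lexeme
Tokens: ID(x), OP(-), ID(n), OP(-), ID(m), OP(-), ID(y)


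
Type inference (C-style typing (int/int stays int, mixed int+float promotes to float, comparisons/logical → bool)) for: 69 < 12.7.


Operand types: int < float
Rule: comparison yields bool
Result type: bool


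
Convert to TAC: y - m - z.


Break into single-operator statements:
t1 = y - m
t2 = t1 - z


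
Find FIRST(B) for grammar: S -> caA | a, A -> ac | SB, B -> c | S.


Per alternative of B: FIRST(c) = {c}; FIRST(S) = {a, c}
FIRST(B) = {a, c}


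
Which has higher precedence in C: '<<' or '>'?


'<<' is shift (level 8); '>' is relational (level 7)
Higher level binds tighter
'<<' has higher precedence than '>'


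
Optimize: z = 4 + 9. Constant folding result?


4 + 9 = 13 at compile time
Optimized: z = 13


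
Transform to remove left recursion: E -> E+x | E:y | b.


Left-recursive alternatives: E+x, E:y; non-recursive: b
Introduce E': E -> bE', E' -> +xE' | :yE' | ε


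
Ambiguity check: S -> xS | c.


right-linear, alternatives start with distinct terminals 'x' vs 'c': unique leftmost derivation
Unambiguous


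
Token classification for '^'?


Pattern: operator symbol
Type: OPERATOR


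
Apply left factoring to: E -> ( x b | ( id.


Common prefix: '('
Factored: E -> ( E', E' -> x b | id


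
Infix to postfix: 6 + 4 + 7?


Left to right (same or higher precedence on left)
Postfix: 6 4 + 7 +


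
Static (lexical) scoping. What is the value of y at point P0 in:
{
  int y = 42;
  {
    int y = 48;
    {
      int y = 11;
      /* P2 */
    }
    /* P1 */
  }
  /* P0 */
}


y declared in the same block as P0
y = 42


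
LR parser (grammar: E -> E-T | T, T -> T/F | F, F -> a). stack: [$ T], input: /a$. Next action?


shift '/' to continue T -> T/F
Action: shift


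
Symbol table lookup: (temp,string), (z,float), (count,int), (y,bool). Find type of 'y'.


Lookup 'y' → type bool


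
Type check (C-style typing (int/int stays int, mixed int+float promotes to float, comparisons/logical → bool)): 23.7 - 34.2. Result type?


Operand types: float - float
Rule: mixed int/float promotes to float; int/int stays int
Result type: float


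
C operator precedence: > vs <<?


'<<' is shift (level 8); '>' is relational (level 7)
Higher level binds tighter
'<<' has higher precedence than '>'


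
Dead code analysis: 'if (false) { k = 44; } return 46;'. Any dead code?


condition is constant false, so the whole block is unreachable
Dead: 'if (false) { k = 44; }'


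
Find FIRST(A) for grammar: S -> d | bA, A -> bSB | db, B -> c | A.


Per alternative of A: FIRST(bSB) = {b}; FIRST(db) = {d}
FIRST(A) = {b, d}


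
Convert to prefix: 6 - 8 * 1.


'*' binds tighter: tree is (- 6 (* 8 1))
Prefix: - 6 * 8 1


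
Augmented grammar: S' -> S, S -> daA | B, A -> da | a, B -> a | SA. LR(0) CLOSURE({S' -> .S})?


Start: S' -> .S
For each item with dot before a nonterminal B, add B -> .γ for every B-production
Closure: [S' -> .S, S -> .daA, S -> .B, B -> .a, B -> .SA]


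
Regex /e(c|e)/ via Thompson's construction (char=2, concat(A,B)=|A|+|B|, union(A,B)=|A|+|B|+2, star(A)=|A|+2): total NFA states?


Syntax tree has 3 char leaf(s), 1 union(s), 0 star(s)
chars contribute 3×2 = 6; each union adds +2; each star adds +2
Total: 6 + 2 + 0 = 8 states


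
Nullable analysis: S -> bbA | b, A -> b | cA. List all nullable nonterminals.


A nonterminal is nullable iff some alternative derives ε (directly, or every symbol in it is nullable)
Nullable: {}


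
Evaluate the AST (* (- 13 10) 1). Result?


Evaluate inner: (- 13 10) = 3
Evaluate root: (* 3 1) = 3
Result: 3


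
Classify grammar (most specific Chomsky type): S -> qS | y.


Right-linear: every RHS is a terminal or a terminal followed by one nonterminal
Classification: Type 3 (Regular)


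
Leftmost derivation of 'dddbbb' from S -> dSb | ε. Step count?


Derivation: S => dSb => ddSbb => dddSbbb => dddbbb
Steps: 4


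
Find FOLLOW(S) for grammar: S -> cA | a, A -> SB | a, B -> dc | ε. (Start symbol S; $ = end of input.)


$ ∈ FOLLOW(S). For each A -> αBβ: add FIRST(β)\{ε} to FOLLOW(B); if β nullable, add FOLLOW(A).
FOLLOW(S) = {$, d}


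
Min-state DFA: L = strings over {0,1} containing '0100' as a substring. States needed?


KMP-style automaton: 4 progress states + 1 absorbing accept = 5
Minimal DFA: 5 states


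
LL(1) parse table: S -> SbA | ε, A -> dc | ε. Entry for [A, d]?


For [A, d]: 'd' ∈ FIRST(dc)
Entry: A -> dc


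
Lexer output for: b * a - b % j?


Scan left to right, longest-match per lexeme
Tokens: ID(b), OP(*), ID(a), OP(-), ID(b), OP(%), ID(j)


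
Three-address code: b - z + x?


Break into single-operator statements:
t1 = b - z
t2 = t1 + x


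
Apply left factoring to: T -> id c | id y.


Common prefix: 'id'
Factored: T -> id T', T' -> c | y


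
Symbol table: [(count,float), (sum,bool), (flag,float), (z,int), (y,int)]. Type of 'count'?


Lookup 'count' → type float


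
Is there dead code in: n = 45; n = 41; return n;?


first assignment to n is overwritten before any read
Dead: 'n = 45'


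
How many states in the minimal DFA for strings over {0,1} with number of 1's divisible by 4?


Track (count of 1) mod 4: states 0..3, accept at 0
Minimal DFA: 4 states


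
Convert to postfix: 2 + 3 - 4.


Left to right (same or higher precedence on left)
Postfix: 2 3 + 4 -


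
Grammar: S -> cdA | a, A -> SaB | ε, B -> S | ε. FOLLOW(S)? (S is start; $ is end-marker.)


$ ∈ FOLLOW(S). For each A -> αBβ: add FIRST(β)\{ε} to FOLLOW(B); if β nullable, add FOLLOW(A).
FOLLOW(S) = {$, a}


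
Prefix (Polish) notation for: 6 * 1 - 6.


left-to-right (same/higher precedence on left): tree is (- (* 6 1) 6)
Prefix: - * 6 1 6


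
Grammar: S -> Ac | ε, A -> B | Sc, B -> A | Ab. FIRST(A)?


Per alternative of A: FIRST(B) = {c}; FIRST(Sc) = {c}
FIRST(A) = {c}


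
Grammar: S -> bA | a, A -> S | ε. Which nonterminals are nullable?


A nonterminal is nullable iff some alternative derives ε (directly, or every symbol in it is nullable)
Nullable: {A}


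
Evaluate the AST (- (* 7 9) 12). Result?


Evaluate inner: (* 7 9) = 63
Evaluate root: (- 63 12) = 51
Result: 51


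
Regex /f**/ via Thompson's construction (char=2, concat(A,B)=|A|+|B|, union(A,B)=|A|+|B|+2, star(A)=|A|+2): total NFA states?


Syntax tree has 1 char leaf(s), 0 union(s), 2 star(s)
chars contribute 1×2 = 2; each union adds +2; each star adds +2
Total: 2 + 0 + 4 = 6 states


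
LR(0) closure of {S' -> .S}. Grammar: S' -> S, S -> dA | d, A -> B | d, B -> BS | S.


Start: S' -> .S
For each item with dot before a nonterminal B, add B -> .γ for every B-production
Closure: [S' -> .S, S -> .dA, S -> .d]


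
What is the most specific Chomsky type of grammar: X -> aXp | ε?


Single nonterminal LHS, but a^n p^n is not regular
Classification: Type 2 (Context-Free)


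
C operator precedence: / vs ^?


'/' is multiplicative (level 10); '^' is bitwise XOR (level 4)
Higher level binds tighter
'/' has higher precedence than '^'


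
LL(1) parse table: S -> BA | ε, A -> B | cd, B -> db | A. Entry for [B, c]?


For [B, c]: 'c' ∈ FIRST(A)
Entry: B -> A


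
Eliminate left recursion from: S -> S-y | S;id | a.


Left-recursive alternatives: S-y, S;id; non-recursive: a
Introduce S': S -> aS', S' -> -yS' | ;idS' | ε


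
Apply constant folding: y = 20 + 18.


20 + 18 = 38 at compile time
Optimized: y = 38


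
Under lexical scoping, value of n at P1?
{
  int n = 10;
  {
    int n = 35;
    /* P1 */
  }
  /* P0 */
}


n declared in the same block as P1
n = 35


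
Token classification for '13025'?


Pattern: digits only
Type: INTEGER_LITERAL


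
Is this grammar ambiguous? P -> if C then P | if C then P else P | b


dangling else: 'if C then if C then b else b' parses two ways
Ambiguous


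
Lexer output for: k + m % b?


Scan left to right, longest-match per lexeme
Tokens: ID(k), OP(+), ID(m), OP(%), ID(b)


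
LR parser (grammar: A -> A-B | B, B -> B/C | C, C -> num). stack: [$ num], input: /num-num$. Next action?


'num' on top is the handle for C -> num
Action: reduce (C -> num)


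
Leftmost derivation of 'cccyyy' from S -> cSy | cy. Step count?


Derivation: S => cSy => ccSyy => cccyyy
Steps: 3


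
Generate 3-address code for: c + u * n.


Break into single-operator statements:
t1 = u * n
t2 = c + t1


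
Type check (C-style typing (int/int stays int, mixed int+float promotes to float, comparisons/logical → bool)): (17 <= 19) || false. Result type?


Operand types: bool || bool
Rule: logical operators take bool operands and yield bool
Result type: bool


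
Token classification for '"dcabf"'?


Pattern: double-quoted sequence
Type: STRING_LITERAL


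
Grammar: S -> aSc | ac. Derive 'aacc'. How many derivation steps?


Derivation: S => aSc => aacc
Steps: 2


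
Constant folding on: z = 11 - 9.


11 - 9 = 2 at compile time
Optimized: z = 2


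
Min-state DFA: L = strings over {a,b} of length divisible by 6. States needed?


Track length mod 6: states 0..5, accept at 0
Minimal DFA: 6 states


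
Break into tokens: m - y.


Scan left to right, longest-match per lexeme
Tokens: ID(m), OP(-), ID(y)


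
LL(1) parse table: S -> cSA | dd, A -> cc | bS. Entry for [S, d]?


For [S, d]: 'd' ∈ FIRST(dd)
Entry: S -> dd


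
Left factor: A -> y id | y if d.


Common prefix: 'y'
Factored: A -> y A', A' -> id | if d


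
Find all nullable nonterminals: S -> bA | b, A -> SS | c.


A nonterminal is nullable iff some alternative derives ε (directly, or every symbol in it is nullable)
Nullable: {}


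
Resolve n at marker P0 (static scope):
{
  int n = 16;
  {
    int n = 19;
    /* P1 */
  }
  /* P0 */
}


n declared in the same block as P0
n = 16


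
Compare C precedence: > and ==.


'>' is relational (level 7); '==' is equality (level 6)
Higher level binds tighter
'>' has higher precedence than '=='


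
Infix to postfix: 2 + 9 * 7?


* has higher precedence, evaluate 9*7 first
Postfix: 2 9 7 * +


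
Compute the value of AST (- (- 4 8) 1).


Evaluate inner: (- 4 8) = -4
Evaluate root: (- -4 1) = -5
Result: -5


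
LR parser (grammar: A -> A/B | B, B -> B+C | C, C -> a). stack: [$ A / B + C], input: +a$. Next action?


handle 'B+C' on top
Action: reduce (B -> B+C)


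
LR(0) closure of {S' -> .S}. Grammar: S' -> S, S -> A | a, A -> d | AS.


Start: S' -> .S
For each item with dot before a nonterminal B, add B -> .γ for every B-production
Closure: [S' -> .S, S -> .A, S -> .a, A -> .d, A -> .AS]


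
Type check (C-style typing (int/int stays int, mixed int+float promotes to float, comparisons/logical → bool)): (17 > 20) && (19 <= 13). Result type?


Operand types: bool && bool
Rule: logical operators take bool operands and yield bool
Result type: bool


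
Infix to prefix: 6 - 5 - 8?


left-to-right (same/higher precedence on left): tree is (- (- 6 5) 8)
Prefix: - - 6 5 8


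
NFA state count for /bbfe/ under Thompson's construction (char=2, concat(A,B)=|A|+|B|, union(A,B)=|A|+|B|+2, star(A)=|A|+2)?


Syntax tree has 4 char leaf(s), 0 union(s), 0 star(s)
chars contribute 4×2 = 8; each union adds +2; each star adds +2
Total: 8 + 0 + 0 = 8 states


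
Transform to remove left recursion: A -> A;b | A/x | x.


Left-recursive alternatives: A;b, A/x; non-recursive: x
Introduce A': A -> xA', A' -> ;bA' | /xA' | ε


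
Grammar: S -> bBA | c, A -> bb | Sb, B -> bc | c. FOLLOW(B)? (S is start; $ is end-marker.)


$ ∈ FOLLOW(S). For each A -> αBβ: add FIRST(β)\{ε} to FOLLOW(B); if β nullable, add FOLLOW(A).
FOLLOW(B) = {b, c}


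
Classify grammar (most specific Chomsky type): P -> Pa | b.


Left-linear: every RHS is a terminal or one nonterminal followed by a terminal
Classification: Type 3 (Regular)


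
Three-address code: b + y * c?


Break into single-operator statements:
t1 = y * c
t2 = b + t1


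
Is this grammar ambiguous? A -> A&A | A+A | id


'id&id+id' has two parse trees (no precedence encoded between & and +)
Ambiguous


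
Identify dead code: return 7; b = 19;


statement follows a return and is unreachable
Dead: 'b = 19'


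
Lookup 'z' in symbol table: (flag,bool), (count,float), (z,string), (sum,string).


Lookup 'z' → type string


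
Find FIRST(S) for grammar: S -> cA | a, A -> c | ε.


Per alternative of S: FIRST(cA) = {c}; FIRST(a) = {a}
FIRST(S) = {a, c}


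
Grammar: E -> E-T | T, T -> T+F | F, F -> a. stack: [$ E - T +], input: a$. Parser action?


no handle; shift 'a'
Action: shift


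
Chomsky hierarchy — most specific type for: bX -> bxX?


LHS has context (more than one symbol) and |LHS| ≤ |RHS|
Classification: Type 1 (Context-Sensitive)


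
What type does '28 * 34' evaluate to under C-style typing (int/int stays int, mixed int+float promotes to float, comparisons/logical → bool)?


Operand types: int * int
Rule: mixed int/float promotes to float; int/int stays int
Result type: int


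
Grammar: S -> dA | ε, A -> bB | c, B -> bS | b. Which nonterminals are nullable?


A nonterminal is nullable iff some alternative derives ε (directly, or every symbol in it is nullable)
Nullable: {S}


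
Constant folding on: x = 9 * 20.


9 * 20 = 180 at compile time
Optimized: x = 180


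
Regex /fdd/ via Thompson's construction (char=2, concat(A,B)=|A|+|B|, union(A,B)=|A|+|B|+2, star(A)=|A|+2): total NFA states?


Syntax tree has 3 char leaf(s), 0 union(s), 0 star(s)
chars contribute 3×2 = 6; each union adds +2; each star adds +2
Total: 6 + 0 + 0 = 6 states


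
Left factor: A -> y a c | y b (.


Common prefix: 'y'
Factored: A -> y A', A' -> a c | b (


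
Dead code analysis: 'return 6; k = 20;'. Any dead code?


statement follows a return and is unreachable
Dead: 'k = 20'


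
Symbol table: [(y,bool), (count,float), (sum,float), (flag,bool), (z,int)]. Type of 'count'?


Lookup 'count' → type float


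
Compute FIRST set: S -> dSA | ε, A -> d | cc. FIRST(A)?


Per alternative of A: FIRST(d) = {d}; FIRST(cc) = {c}
FIRST(A) = {c, d}


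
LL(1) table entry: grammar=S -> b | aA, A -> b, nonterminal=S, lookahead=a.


For [S, a]: 'a' ∈ FIRST(aA)
Entry: S -> aA


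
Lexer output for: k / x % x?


Scan left to right, longest-match per lexeme
Tokens: ID(k), OP(/), ID(x), OP(%), ID(x)


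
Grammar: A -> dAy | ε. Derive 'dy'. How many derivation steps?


Derivation: A => dAy => dy
Steps: 2


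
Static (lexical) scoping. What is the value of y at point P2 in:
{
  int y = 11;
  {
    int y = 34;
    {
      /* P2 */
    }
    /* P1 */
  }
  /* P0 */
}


P2's block does not declare y; resolves to the enclosing declaration at depth 1
y = 34


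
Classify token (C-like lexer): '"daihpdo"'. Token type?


Pattern: double-quoted sequence
Type: STRING_LITERAL


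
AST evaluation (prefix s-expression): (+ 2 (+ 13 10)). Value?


Evaluate inner: (+ 13 10) = 23
Evaluate root: (+ 2 23) = 25
Result: 25


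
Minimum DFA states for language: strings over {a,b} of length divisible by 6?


Track length mod 6: states 0..5, accept at 0
Minimal DFA: 6 states


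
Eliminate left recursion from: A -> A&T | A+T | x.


Left-recursive alternatives: A&T, A+T; non-recursive: x
Introduce A': A -> xA', A' -> &TA' | +TA' | ε


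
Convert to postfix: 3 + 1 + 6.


Left to right (same or higher precedence on left)
Postfix: 3 1 + 6 +


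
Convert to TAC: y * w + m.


Break into single-operator statements:
t1 = y * w
t2 = t1 + m


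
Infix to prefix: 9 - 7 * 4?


'*' binds tighter: tree is (- 9 (* 7 4))
Prefix: - 9 * 7 4


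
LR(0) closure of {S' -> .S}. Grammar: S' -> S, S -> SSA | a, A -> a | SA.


Start: S' -> .S
For each item with dot before a nonterminal B, add B -> .γ for every B-production
Closure: [S' -> .S, S -> .SSA, S -> .a]


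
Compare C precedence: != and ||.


'!=' is equality (level 6); '||' is logical OR (level 1)
Higher level binds tighter
'!=' has higher precedence than '||'


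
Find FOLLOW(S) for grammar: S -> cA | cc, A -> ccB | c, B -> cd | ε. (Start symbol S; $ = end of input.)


$ ∈ FOLLOW(S). For each A -> αBβ: add FIRST(β)\{ε} to FOLLOW(B); if β nullable, add FOLLOW(A).
FOLLOW(S) = {$}


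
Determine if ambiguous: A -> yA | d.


right-linear, alternatives start with distinct terminals 'y' vs 'd': unique leftmost derivation
Unambiguous


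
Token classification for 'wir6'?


Pattern: letter/underscore followed by alphanumerics, not a keyword
Type: IDENTIFIER


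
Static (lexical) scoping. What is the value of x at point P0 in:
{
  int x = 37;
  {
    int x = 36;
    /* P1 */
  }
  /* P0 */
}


x declared in the same block as P0
x = 37


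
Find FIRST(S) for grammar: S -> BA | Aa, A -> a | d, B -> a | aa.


Per alternative of S: FIRST(BA) = {a}; FIRST(Aa) = {a, d}
FIRST(S) = {a, d}


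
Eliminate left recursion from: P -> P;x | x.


Left-recursive alternatives: P;x; non-recursive: x
Introduce P': P -> xP', P' -> ;xP' | ε


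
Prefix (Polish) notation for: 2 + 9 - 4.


left-to-right (same/higher precedence on left): tree is (- (+ 2 9) 4)
Prefix: - + 2 9 4


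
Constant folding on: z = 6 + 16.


6 + 16 = 22 at compile time
Optimized: z = 22


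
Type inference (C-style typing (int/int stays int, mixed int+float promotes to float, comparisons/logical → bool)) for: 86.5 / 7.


Operand types: float / int
Rule: mixed int/float promotes to float; int/int stays int
Result type: float


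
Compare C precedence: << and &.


'<<' is shift (level 8); '&' is bitwise AND (level 5)
Higher level binds tighter
'<<' has higher precedence than '&'


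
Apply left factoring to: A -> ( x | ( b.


Common prefix: '('
Factored: A -> ( A', A' -> x | b


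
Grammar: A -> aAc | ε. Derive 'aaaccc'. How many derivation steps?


Derivation: A => aAc => aaAcc => aaaAccc => aaaccc
Steps: 4


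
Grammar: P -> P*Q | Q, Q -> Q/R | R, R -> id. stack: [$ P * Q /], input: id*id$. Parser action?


no handle; shift 'id'
Action: shift


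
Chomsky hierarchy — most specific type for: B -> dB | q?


Right-linear: every RHS is a terminal or a terminal followed by one nonterminal
Classification: Type 3 (Regular)


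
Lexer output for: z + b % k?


Scan left to right, longest-match per lexeme
Tokens: ID(z), OP(+), ID(b), OP(%), ID(k)


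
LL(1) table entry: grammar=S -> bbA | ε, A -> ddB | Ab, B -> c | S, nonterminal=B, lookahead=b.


For [B, b]: 'b' ∈ FIRST(S)
Entry: B -> S


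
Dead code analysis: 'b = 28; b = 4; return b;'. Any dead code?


first assignment to b is overwritten before any read
Dead: 'b = 28'


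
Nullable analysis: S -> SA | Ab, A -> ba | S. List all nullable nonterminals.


A nonterminal is nullable iff some alternative derives ε (directly, or every symbol in it is nullable)
Nullable: {}


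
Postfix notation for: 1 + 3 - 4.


Left to right (same or higher precedence on left)
Postfix: 1 3 + 4 -


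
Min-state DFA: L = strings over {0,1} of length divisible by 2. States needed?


Track length mod 2: states 0..1, accept at 0
Minimal DFA: 2 states


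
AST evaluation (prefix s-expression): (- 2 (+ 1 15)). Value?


Evaluate inner: (+ 1 15) = 16
Evaluate root: (- 2 16) = -14
Result: -14


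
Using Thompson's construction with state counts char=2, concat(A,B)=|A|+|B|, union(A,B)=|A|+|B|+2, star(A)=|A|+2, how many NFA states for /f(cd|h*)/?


Syntax tree has 4 char leaf(s), 1 union(s), 1 star(s)
chars contribute 4×2 = 8; each union adds +2; each star adds +2
Total: 8 + 2 + 2 = 12 states


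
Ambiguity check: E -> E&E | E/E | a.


'a&a/a' has two parse trees (no precedence encoded between & and /)
Ambiguous


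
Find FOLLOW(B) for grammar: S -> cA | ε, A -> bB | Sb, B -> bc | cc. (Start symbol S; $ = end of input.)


$ ∈ FOLLOW(S). For each A -> αBβ: add FIRST(β)\{ε} to FOLLOW(B); if β nullable, add FOLLOW(A).
FOLLOW(B) = {$, b}


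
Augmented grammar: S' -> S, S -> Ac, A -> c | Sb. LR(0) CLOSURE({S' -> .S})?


Start: S' -> .S
For each item with dot before a nonterminal B, add B -> .γ for every B-production
Closure: [S' -> .S, S -> .Ac, A -> .c, A -> .Sb]


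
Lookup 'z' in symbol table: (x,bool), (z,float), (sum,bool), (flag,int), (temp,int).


Lookup 'z' → type float


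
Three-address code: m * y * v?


Break into single-operator statements:
t1 = m * y
t2 = t1 * v


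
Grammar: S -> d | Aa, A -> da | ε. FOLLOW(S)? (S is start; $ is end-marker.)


$ ∈ FOLLOW(S). For each A -> αBβ: add FIRST(β)\{ε} to FOLLOW(B); if β nullable, add FOLLOW(A).
FOLLOW(S) = {$}


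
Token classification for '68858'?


Pattern: digits only
Type: INTEGER_LITERAL


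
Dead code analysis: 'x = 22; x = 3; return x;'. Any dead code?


first assignment to x is overwritten before any read
Dead: 'x = 22'


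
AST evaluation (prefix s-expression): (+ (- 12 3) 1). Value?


Evaluate inner: (- 12 3) = 9
Evaluate root: (+ 9 1) = 10
Result: 10


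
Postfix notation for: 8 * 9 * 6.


Left to right (same or higher precedence on left)
Postfix: 8 9 * 6 *


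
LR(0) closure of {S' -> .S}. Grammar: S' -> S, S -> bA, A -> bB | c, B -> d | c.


Start: S' -> .S
For each item with dot before a nonterminal B, add B -> .γ for every B-production
Closure: [S' -> .S, S -> .bA]


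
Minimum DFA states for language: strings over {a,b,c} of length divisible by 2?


Track length mod 2: states 0..1, accept at 0
Minimal DFA: 2 states


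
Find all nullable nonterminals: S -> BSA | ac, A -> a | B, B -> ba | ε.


A nonterminal is nullable iff some alternative derives ε (directly, or every symbol in it is nullable)
Nullable: {A, B}


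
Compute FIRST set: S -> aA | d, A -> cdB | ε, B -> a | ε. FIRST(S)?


Per alternative of S: FIRST(aA) = {a}; FIRST(d) = {d}
FIRST(S) = {a, d}


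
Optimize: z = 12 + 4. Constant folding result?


12 + 4 = 16 at compile time
Optimized: z = 16


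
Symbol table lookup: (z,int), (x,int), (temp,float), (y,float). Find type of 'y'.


Lookup 'y' → type float


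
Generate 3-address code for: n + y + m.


Break into single-operator statements:
t1 = n + y
t2 = t1 + m


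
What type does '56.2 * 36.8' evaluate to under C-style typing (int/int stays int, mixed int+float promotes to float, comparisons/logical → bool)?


Operand types: float * float
Rule: mixed int/float promotes to float; int/int stays int
Result type: float


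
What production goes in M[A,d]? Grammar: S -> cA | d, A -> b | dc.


For [A, d]: 'd' ∈ FIRST(dc)
Entry: A -> dc


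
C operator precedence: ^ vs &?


'&' is bitwise AND (level 5); '^' is bitwise XOR (level 4)
Higher level binds tighter
'&' has higher precedence than '^'


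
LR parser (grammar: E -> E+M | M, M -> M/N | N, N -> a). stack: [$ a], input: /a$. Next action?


'a' on top is the handle for N -> a
Action: reduce (N -> a)


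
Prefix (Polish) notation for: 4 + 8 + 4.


left-to-right (same/higher precedence on left): tree is (+ (+ 4 8) 4)
Prefix: + + 4 8 4


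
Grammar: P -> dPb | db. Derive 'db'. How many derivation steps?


Derivation: P => db
Steps: 1


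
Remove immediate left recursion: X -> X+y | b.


Left-recursive alternatives: X+y; non-recursive: b
Introduce X': X -> bX', X' -> +yX' | ε


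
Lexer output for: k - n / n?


Scan left to right, longest-match per lexeme
Tokens: ID(k), OP(-), ID(n), OP(/), ID(n)


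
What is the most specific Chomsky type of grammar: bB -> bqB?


LHS has context (more than one symbol) and |LHS| ≤ |RHS|
Classification: Type 1 (Context-Sensitive)


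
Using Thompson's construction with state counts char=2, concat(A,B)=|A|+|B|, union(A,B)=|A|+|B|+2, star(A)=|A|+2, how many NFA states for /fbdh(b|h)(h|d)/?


Syntax tree has 8 char leaf(s), 2 union(s), 0 star(s)
chars contribute 8×2 = 16; each union adds +2; each star adds +2
Total: 16 + 4 + 0 = 20 states


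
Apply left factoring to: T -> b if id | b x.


Common prefix: 'b'
Factored: T -> b T', T' -> if id | x


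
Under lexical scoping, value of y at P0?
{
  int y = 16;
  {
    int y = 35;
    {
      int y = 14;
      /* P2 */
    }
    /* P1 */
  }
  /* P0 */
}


y declared in the same block as P0
y = 16


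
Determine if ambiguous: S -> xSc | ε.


balanced x^n…c^n: each string has a unique parse
Unambiguous


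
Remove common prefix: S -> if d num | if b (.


Common prefix: 'if'
Factored: S -> if S', S' -> d num | b (


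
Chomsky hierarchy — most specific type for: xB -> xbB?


LHS has context (more than one symbol) and |LHS| ≤ |RHS|
Classification: Type 1 (Context-Sensitive)


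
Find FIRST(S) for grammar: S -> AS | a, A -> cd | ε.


Per alternative of S: FIRST(AS) = {a, c}; FIRST(a) = {a}
FIRST(S) = {a, c}


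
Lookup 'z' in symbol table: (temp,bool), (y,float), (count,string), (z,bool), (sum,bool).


Lookup 'z' → type bool


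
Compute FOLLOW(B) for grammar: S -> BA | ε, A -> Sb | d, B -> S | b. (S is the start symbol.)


$ ∈ FOLLOW(S). For each A -> αBβ: add FIRST(β)\{ε} to FOLLOW(B); if β nullable, add FOLLOW(A).
FOLLOW(B) = {b, d}


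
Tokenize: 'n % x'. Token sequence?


Scan left to right, longest-match per lexeme
Tokens: ID(n), OP(%), ID(x)


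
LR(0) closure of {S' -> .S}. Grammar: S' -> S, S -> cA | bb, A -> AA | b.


Start: S' -> .S
For each item with dot before a nonterminal B, add B -> .γ for every B-production
Closure: [S' -> .S, S -> .cA, S -> .bb]


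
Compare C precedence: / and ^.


'/' is multiplicative (level 10); '^' is bitwise XOR (level 4)
Higher level binds tighter
'/' has higher precedence than '^'


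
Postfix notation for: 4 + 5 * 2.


* has higher precedence, evaluate 5*2 first
Postfix: 4 5 2 * +


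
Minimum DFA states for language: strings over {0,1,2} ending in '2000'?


Track the longest suffix of input matching a prefix of '2000': 5 classes (prefixes of length 0..4)
Minimal DFA: 5 states


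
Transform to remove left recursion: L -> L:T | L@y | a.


Left-recursive alternatives: L:T, L@y; non-recursive: a
Introduce L': L -> aL', L' -> :TL' | @yL' | ε


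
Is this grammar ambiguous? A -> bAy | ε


balanced b^n…y^n: each string has a unique parse
Unambiguous


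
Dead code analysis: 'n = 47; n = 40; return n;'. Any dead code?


first assignment to n is overwritten before any read
Dead: 'n = 47'


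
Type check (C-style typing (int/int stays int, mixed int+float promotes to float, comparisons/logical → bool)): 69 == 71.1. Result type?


Operand types: int == float
Rule: comparison yields bool
Result type: bool


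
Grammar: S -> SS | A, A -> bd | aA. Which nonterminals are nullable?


A nonterminal is nullable iff some alternative derives ε (directly, or every symbol in it is nullable)
Nullable: {}


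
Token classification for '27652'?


Pattern: digits only
Type: INTEGER_LITERAL


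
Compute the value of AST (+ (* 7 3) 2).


Evaluate inner: (* 7 3) = 21
Evaluate root: (+ 21 2) = 23
Result: 23


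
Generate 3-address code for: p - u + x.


Break into single-operator statements:
t1 = p - u
t2 = t1 + x


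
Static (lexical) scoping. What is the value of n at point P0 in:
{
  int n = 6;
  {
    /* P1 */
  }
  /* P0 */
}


n declared in the same block as P0
n = 6


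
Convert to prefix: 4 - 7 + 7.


left-to-right (same/higher precedence on left): tree is (+ (- 4 7) 7)
Prefix: + - 4 7 7


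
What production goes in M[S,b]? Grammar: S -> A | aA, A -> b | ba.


For [S, b]: 'b' ∈ FIRST(A)
Entry: S -> A


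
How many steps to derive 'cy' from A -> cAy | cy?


Derivation: A => cy
Steps: 1


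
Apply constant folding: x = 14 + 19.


14 + 19 = 33 at compile time
Optimized: x = 33


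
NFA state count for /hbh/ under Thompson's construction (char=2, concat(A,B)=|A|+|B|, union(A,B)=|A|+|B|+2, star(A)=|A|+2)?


Syntax tree has 3 char leaf(s), 0 union(s), 0 star(s)
chars contribute 3×2 = 6; each union adds +2; each star adds +2
Total: 6 + 0 + 0 = 6 states


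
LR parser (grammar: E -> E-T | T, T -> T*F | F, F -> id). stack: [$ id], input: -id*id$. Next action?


'id' on top is the handle for F -> id
Action: reduce (F -> id)


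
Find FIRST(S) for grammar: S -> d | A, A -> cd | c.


Per alternative of S: FIRST(d) = {d}; FIRST(A) = {c}
FIRST(S) = {c, d}


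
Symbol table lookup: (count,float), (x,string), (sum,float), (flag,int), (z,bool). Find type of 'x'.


Lookup 'x' → type string


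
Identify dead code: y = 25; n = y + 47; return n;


y is read by n's definition; n is returned
No dead code


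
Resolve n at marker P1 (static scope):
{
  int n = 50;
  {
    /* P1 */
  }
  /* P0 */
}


P1's block does not declare n; resolves to the enclosing declaration at depth 0
n = 50


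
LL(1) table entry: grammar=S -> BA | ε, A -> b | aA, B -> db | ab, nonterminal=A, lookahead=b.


For [A, b]: 'b' ∈ FIRST(b)
Entry: A -> b


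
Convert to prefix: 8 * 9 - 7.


left-to-right (same/higher precedence on left): tree is (- (* 8 9) 7)
Prefix: - * 8 9 7


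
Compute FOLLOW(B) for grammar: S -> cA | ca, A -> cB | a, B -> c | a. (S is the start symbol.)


$ ∈ FOLLOW(S). For each A -> αBβ: add FIRST(β)\{ε} to FOLLOW(B); if β nullable, add FOLLOW(A).
FOLLOW(B) = {$}


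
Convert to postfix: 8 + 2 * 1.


* has higher precedence, evaluate 2*1 first
Postfix: 8 2 1 * +


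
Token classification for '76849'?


Pattern: digits only
Type: INTEGER_LITERAL


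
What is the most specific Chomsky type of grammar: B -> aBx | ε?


Single nonterminal LHS, but a^n x^n is not regular
Classification: Type 2 (Context-Free)


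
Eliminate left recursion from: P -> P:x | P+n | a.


Left-recursive alternatives: P:x, P+n; non-recursive: a
Introduce P': P -> aP', P' -> :xP' | +nP' | ε


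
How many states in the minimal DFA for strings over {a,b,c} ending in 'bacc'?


Track the longest suffix of input matching a prefix of 'bacc': 5 classes (prefixes of length 0..4)
Minimal DFA: 5 states


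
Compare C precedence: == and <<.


'<<' is shift (level 8); '==' is equality (level 6)
Higher level binds tighter
'<<' has higher precedence than '=='


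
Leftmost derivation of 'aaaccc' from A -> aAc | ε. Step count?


Derivation: A => aAc => aaAcc => aaaAccc => aaaccc
Steps: 4


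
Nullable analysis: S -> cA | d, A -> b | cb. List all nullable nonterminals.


A nonterminal is nullable iff some alternative derives ε (directly, or every symbol in it is nullable)
Nullable: {}


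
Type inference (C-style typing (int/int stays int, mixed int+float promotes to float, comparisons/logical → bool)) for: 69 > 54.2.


Operand types: int > float
Rule: comparison yields bool
Result type: bool


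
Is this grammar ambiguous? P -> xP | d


right-linear, alternatives start with distinct terminals 'x' vs 'd': unique leftmost derivation
Unambiguous


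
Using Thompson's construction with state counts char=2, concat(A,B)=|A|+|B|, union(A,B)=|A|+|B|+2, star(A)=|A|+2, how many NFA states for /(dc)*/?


Syntax tree has 2 char leaf(s), 0 union(s), 1 star(s)
chars contribute 2×2 = 4; each union adds +2; each star adds +2
Total: 4 + 0 + 2 = 6 states


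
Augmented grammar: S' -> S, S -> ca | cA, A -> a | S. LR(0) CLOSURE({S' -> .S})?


Start: S' -> .S
For each item with dot before a nonterminal B, add B -> .γ for every B-production
Closure: [S' -> .S, S -> .ca, S -> .cA]


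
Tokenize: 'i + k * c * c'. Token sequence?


Scan left to right, longest-match per lexeme
Tokens: ID(i), OP(+), ID(k), OP(*), ID(c), OP(*), ID(c)


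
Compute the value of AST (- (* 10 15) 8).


Evaluate inner: (* 10 15) = 150
Evaluate root: (- 150 8) = 142
Result: 142


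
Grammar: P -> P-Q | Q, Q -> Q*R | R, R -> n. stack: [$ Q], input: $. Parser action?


lookahead ∉ {*} so Q won't extend; reduce P -> Q
Action: reduce (P -> Q)


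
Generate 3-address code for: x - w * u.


Break into single-operator statements:
t1 = w * u
t2 = x - t1


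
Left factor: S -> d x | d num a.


Common prefix: 'd'
Factored: S -> d S', S' -> x | num a


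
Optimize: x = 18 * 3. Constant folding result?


18 * 3 = 54 at compile time
Optimized: x = 54


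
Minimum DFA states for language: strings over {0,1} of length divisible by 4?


Track length mod 4: states 0..3, accept at 0
Minimal DFA: 4 states


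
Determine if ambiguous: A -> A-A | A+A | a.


'a-a+a' has two parse trees (no precedence encoded between - and +)
Ambiguous


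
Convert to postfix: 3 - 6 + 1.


Left to right (same or higher precedence on left)
Postfix: 3 6 - 1 +


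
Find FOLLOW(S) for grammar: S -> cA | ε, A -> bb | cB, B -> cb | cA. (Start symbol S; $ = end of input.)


$ ∈ FOLLOW(S). For each A -> αBβ: add FIRST(β)\{ε} to FOLLOW(B); if β nullable, add FOLLOW(A).
FOLLOW(S) = {$}


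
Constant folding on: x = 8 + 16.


8 + 16 = 24 at compile time
Optimized: x = 24


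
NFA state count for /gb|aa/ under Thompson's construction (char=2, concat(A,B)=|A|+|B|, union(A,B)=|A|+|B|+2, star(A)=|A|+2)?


Syntax tree has 4 char leaf(s), 1 union(s), 0 star(s)
chars contribute 4×2 = 8; each union adds +2; each star adds +2
Total: 8 + 2 + 0 = 10 states


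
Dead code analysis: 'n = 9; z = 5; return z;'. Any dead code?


n is assigned but never read
Dead: 'n = 9'


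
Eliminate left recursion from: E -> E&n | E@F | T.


Left-recursive alternatives: E&n, E@F; non-recursive: T
Introduce E': E -> TE', E' -> &nE' | @FE' | ε


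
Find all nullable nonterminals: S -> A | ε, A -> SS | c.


A nonterminal is nullable iff some alternative derives ε (directly, or every symbol in it is nullable)
Nullable: {A, S}


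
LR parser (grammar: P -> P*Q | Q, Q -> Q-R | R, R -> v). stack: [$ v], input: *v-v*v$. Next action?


'v' on top is the handle for R -> v
Action: reduce (R -> v)


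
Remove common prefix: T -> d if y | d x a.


Common prefix: 'd'
Factored: T -> d T', T' -> if y | x a


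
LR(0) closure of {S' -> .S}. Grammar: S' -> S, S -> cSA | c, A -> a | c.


Start: S' -> .S
For each item with dot before a nonterminal B, add B -> .γ for every B-production
Closure: [S' -> .S, S -> .cSA, S -> .c]


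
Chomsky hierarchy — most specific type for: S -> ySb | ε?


Single nonterminal LHS, but y^n b^n is not regular
Classification: Type 2 (Context-Free)


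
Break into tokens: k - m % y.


Scan left to right, longest-match per lexeme
Tokens: ID(k), OP(-), ID(m), OP(%), ID(y)


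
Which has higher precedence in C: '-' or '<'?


'-' is additive (level 9); '<' is relational (level 7)
Higher level binds tighter
'-' has higher precedence than '<'


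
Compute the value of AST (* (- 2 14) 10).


Evaluate inner: (- 2 14) = -12
Evaluate root: (* -12 10) = -120
Result: -120


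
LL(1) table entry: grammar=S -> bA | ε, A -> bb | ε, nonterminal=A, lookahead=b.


For [A, b]: 'b' ∈ FIRST(bb)
Entry: A -> bb


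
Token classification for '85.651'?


Pattern: digits with a decimal point
Type: FLOAT_LITERAL
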